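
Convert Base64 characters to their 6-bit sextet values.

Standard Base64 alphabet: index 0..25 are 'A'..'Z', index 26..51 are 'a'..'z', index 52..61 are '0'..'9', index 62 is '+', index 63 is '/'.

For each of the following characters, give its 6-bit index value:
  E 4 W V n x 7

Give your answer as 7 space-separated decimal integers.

Answer: 4 56 22 21 39 49 59

Derivation:
'E': A..Z range, ord('E') − ord('A') = 4
'4': 0..9 range, 52 + ord('4') − ord('0') = 56
'W': A..Z range, ord('W') − ord('A') = 22
'V': A..Z range, ord('V') − ord('A') = 21
'n': a..z range, 26 + ord('n') − ord('a') = 39
'x': a..z range, 26 + ord('x') − ord('a') = 49
'7': 0..9 range, 52 + ord('7') − ord('0') = 59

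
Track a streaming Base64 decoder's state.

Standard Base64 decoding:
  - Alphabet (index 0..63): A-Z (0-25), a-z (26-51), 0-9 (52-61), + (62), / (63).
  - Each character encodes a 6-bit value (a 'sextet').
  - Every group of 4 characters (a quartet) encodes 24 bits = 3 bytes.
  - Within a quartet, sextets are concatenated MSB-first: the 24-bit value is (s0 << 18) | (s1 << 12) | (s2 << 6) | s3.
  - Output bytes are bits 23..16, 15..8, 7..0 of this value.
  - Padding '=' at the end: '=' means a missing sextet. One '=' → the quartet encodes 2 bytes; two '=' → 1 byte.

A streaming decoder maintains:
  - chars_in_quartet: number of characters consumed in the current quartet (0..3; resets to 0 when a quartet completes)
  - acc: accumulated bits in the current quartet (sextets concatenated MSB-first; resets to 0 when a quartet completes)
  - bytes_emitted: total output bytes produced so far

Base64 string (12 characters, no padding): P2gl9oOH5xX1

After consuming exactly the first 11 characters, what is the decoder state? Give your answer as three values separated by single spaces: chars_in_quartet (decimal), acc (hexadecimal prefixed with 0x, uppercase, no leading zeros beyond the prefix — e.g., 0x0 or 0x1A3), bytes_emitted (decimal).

After char 0 ('P'=15): chars_in_quartet=1 acc=0xF bytes_emitted=0
After char 1 ('2'=54): chars_in_quartet=2 acc=0x3F6 bytes_emitted=0
After char 2 ('g'=32): chars_in_quartet=3 acc=0xFDA0 bytes_emitted=0
After char 3 ('l'=37): chars_in_quartet=4 acc=0x3F6825 -> emit 3F 68 25, reset; bytes_emitted=3
After char 4 ('9'=61): chars_in_quartet=1 acc=0x3D bytes_emitted=3
After char 5 ('o'=40): chars_in_quartet=2 acc=0xF68 bytes_emitted=3
After char 6 ('O'=14): chars_in_quartet=3 acc=0x3DA0E bytes_emitted=3
After char 7 ('H'=7): chars_in_quartet=4 acc=0xF68387 -> emit F6 83 87, reset; bytes_emitted=6
After char 8 ('5'=57): chars_in_quartet=1 acc=0x39 bytes_emitted=6
After char 9 ('x'=49): chars_in_quartet=2 acc=0xE71 bytes_emitted=6
After char 10 ('X'=23): chars_in_quartet=3 acc=0x39C57 bytes_emitted=6

Answer: 3 0x39C57 6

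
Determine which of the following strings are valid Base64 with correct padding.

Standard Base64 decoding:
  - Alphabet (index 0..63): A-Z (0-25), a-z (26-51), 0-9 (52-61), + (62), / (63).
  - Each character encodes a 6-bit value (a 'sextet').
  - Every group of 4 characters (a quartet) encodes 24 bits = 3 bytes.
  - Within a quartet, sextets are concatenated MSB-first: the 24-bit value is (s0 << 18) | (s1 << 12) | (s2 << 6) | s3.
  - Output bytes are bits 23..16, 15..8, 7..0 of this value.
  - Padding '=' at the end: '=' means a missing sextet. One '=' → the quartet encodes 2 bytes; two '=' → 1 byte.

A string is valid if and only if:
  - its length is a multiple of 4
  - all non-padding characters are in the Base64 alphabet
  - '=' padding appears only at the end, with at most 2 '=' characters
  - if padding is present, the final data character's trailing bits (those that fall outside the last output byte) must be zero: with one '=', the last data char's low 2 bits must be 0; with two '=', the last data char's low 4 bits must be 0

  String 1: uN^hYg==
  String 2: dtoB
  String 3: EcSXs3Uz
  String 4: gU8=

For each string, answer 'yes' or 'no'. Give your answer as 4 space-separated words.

Answer: no yes yes yes

Derivation:
String 1: 'uN^hYg==' → invalid (bad char(s): ['^'])
String 2: 'dtoB' → valid
String 3: 'EcSXs3Uz' → valid
String 4: 'gU8=' → valid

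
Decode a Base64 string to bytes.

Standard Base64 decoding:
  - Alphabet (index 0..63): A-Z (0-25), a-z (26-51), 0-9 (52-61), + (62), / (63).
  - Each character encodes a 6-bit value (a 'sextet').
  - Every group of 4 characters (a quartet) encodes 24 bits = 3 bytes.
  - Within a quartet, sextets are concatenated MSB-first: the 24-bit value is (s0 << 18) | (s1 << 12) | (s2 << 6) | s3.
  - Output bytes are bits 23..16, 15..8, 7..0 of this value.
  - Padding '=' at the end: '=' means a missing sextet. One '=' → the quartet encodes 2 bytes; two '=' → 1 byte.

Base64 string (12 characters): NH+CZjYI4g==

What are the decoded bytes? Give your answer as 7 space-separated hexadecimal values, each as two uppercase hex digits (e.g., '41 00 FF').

After char 0 ('N'=13): chars_in_quartet=1 acc=0xD bytes_emitted=0
After char 1 ('H'=7): chars_in_quartet=2 acc=0x347 bytes_emitted=0
After char 2 ('+'=62): chars_in_quartet=3 acc=0xD1FE bytes_emitted=0
After char 3 ('C'=2): chars_in_quartet=4 acc=0x347F82 -> emit 34 7F 82, reset; bytes_emitted=3
After char 4 ('Z'=25): chars_in_quartet=1 acc=0x19 bytes_emitted=3
After char 5 ('j'=35): chars_in_quartet=2 acc=0x663 bytes_emitted=3
After char 6 ('Y'=24): chars_in_quartet=3 acc=0x198D8 bytes_emitted=3
After char 7 ('I'=8): chars_in_quartet=4 acc=0x663608 -> emit 66 36 08, reset; bytes_emitted=6
After char 8 ('4'=56): chars_in_quartet=1 acc=0x38 bytes_emitted=6
After char 9 ('g'=32): chars_in_quartet=2 acc=0xE20 bytes_emitted=6
Padding '==': partial quartet acc=0xE20 -> emit E2; bytes_emitted=7

Answer: 34 7F 82 66 36 08 E2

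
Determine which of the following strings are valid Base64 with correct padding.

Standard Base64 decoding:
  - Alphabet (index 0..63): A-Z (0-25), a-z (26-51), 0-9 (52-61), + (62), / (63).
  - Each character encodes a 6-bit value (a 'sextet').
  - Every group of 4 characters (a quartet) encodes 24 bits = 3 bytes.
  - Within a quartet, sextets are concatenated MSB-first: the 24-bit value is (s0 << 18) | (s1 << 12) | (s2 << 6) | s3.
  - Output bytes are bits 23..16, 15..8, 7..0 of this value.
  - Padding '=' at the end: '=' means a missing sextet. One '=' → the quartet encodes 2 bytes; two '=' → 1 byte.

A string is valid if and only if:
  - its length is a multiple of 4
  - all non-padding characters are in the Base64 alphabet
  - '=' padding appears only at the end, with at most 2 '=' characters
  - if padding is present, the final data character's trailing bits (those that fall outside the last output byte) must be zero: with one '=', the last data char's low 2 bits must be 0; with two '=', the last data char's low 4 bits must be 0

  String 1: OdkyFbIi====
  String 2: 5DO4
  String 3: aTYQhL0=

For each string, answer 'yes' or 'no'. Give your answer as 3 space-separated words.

String 1: 'OdkyFbIi====' → invalid (4 pad chars (max 2))
String 2: '5DO4' → valid
String 3: 'aTYQhL0=' → valid

Answer: no yes yes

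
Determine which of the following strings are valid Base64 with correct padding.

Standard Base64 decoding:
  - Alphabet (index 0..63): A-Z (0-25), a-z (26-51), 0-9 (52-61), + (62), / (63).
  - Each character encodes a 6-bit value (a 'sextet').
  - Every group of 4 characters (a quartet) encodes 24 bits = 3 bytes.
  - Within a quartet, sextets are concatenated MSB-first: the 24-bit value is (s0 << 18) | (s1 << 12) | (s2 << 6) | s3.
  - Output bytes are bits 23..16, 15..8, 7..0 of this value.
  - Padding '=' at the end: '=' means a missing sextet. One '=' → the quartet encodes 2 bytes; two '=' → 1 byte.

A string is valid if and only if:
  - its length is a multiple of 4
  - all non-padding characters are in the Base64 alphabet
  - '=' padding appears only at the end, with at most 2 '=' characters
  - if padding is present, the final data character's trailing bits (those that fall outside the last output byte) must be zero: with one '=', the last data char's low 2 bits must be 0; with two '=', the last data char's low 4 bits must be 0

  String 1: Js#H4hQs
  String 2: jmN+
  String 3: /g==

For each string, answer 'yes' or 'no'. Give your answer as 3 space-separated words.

String 1: 'Js#H4hQs' → invalid (bad char(s): ['#'])
String 2: 'jmN+' → valid
String 3: '/g==' → valid

Answer: no yes yes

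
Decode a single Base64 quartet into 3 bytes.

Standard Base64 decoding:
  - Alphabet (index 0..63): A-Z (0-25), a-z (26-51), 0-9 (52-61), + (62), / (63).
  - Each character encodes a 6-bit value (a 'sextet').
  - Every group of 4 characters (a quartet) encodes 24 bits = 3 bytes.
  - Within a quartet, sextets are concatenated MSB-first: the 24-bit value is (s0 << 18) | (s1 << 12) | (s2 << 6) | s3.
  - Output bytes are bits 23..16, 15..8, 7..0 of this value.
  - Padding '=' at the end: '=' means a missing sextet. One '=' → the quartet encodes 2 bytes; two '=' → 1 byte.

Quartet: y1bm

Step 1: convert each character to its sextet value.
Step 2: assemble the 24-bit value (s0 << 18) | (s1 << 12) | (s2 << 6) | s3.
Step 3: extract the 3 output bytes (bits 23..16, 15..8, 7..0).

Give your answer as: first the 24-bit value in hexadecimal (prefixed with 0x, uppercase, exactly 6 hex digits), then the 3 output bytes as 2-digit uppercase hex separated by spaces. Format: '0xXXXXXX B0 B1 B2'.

Answer: 0xCB56E6 CB 56 E6

Derivation:
Sextets: y=50, 1=53, b=27, m=38
24-bit: (50<<18) | (53<<12) | (27<<6) | 38
      = 0xC80000 | 0x035000 | 0x0006C0 | 0x000026
      = 0xCB56E6
Bytes: (v>>16)&0xFF=CB, (v>>8)&0xFF=56, v&0xFF=E6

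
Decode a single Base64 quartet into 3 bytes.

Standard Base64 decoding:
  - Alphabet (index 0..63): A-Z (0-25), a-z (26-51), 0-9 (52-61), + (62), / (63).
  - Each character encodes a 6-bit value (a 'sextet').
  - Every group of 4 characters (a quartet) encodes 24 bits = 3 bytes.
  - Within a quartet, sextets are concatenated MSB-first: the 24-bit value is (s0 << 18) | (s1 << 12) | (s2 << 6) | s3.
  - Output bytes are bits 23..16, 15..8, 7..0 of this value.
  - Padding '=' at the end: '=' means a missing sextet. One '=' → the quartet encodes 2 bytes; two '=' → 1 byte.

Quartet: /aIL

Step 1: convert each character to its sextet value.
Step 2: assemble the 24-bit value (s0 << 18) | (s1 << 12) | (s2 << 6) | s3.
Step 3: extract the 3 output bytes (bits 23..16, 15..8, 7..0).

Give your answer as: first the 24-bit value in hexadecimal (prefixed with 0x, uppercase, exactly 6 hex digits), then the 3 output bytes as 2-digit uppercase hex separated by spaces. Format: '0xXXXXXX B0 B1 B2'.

Answer: 0xFDA20B FD A2 0B

Derivation:
Sextets: /=63, a=26, I=8, L=11
24-bit: (63<<18) | (26<<12) | (8<<6) | 11
      = 0xFC0000 | 0x01A000 | 0x000200 | 0x00000B
      = 0xFDA20B
Bytes: (v>>16)&0xFF=FD, (v>>8)&0xFF=A2, v&0xFF=0B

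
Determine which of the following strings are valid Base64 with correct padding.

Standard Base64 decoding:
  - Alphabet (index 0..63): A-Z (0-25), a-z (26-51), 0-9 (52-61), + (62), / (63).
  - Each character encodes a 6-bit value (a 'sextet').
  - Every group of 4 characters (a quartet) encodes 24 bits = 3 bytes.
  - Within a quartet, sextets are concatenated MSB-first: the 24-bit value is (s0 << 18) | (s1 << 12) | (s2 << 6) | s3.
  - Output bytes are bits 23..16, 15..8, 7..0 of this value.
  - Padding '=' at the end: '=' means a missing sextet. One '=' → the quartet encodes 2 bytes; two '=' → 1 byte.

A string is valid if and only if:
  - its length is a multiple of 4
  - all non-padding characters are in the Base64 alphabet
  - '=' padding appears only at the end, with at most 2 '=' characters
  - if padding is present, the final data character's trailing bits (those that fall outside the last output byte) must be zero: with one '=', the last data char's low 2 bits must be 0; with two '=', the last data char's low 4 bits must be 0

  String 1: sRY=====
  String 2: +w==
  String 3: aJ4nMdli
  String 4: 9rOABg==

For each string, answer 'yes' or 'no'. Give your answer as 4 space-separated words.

String 1: 'sRY=====' → invalid (5 pad chars (max 2))
String 2: '+w==' → valid
String 3: 'aJ4nMdli' → valid
String 4: '9rOABg==' → valid

Answer: no yes yes yes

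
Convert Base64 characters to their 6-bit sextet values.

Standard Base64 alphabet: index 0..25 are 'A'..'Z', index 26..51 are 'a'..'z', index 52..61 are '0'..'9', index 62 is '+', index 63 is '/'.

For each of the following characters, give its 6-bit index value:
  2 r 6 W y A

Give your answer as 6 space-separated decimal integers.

'2': 0..9 range, 52 + ord('2') − ord('0') = 54
'r': a..z range, 26 + ord('r') − ord('a') = 43
'6': 0..9 range, 52 + ord('6') − ord('0') = 58
'W': A..Z range, ord('W') − ord('A') = 22
'y': a..z range, 26 + ord('y') − ord('a') = 50
'A': A..Z range, ord('A') − ord('A') = 0

Answer: 54 43 58 22 50 0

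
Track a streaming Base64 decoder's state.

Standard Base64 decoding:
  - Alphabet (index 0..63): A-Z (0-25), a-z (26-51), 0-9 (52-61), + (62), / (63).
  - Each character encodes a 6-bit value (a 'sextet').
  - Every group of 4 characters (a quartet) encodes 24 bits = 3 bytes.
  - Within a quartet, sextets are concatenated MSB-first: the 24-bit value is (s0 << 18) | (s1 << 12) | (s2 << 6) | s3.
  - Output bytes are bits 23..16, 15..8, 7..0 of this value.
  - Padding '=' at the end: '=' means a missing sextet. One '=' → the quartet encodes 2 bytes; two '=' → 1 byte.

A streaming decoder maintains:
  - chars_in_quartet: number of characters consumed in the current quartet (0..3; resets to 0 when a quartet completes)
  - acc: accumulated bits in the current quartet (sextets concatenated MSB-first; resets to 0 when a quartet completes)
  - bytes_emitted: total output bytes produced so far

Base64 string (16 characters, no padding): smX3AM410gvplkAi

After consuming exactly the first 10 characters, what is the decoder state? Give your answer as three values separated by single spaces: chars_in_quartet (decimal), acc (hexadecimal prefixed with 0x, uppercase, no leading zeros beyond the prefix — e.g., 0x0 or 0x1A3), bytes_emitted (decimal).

After char 0 ('s'=44): chars_in_quartet=1 acc=0x2C bytes_emitted=0
After char 1 ('m'=38): chars_in_quartet=2 acc=0xB26 bytes_emitted=0
After char 2 ('X'=23): chars_in_quartet=3 acc=0x2C997 bytes_emitted=0
After char 3 ('3'=55): chars_in_quartet=4 acc=0xB265F7 -> emit B2 65 F7, reset; bytes_emitted=3
After char 4 ('A'=0): chars_in_quartet=1 acc=0x0 bytes_emitted=3
After char 5 ('M'=12): chars_in_quartet=2 acc=0xC bytes_emitted=3
After char 6 ('4'=56): chars_in_quartet=3 acc=0x338 bytes_emitted=3
After char 7 ('1'=53): chars_in_quartet=4 acc=0xCE35 -> emit 00 CE 35, reset; bytes_emitted=6
After char 8 ('0'=52): chars_in_quartet=1 acc=0x34 bytes_emitted=6
After char 9 ('g'=32): chars_in_quartet=2 acc=0xD20 bytes_emitted=6

Answer: 2 0xD20 6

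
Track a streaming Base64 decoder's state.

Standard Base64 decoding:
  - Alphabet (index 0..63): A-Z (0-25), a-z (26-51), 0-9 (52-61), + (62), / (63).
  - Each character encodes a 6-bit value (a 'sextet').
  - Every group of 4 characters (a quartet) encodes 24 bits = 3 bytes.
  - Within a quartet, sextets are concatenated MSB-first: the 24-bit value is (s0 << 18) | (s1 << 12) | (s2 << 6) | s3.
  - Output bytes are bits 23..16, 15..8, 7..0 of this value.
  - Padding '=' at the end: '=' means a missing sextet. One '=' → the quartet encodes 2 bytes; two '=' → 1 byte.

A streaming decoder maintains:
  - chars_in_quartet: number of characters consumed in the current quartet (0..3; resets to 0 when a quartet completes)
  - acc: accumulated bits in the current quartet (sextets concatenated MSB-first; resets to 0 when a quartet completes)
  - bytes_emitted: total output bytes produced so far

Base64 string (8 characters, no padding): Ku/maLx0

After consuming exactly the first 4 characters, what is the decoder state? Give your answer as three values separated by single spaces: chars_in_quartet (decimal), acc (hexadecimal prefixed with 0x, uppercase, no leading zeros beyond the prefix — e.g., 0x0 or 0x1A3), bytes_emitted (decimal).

After char 0 ('K'=10): chars_in_quartet=1 acc=0xA bytes_emitted=0
After char 1 ('u'=46): chars_in_quartet=2 acc=0x2AE bytes_emitted=0
After char 2 ('/'=63): chars_in_quartet=3 acc=0xABBF bytes_emitted=0
After char 3 ('m'=38): chars_in_quartet=4 acc=0x2AEFE6 -> emit 2A EF E6, reset; bytes_emitted=3

Answer: 0 0x0 3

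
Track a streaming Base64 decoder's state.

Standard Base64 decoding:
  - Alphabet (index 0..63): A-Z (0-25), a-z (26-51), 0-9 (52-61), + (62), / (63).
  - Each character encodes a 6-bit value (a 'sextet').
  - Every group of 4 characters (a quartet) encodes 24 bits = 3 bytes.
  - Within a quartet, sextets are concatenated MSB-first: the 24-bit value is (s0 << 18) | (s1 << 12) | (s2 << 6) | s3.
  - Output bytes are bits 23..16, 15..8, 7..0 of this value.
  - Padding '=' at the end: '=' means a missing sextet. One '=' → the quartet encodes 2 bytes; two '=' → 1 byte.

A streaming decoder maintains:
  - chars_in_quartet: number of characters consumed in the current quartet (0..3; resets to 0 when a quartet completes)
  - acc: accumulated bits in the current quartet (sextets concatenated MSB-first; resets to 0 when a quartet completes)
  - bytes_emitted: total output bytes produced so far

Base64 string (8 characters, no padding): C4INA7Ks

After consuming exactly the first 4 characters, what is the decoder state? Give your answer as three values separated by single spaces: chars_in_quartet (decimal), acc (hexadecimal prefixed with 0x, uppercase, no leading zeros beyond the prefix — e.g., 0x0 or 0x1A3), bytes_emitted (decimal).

Answer: 0 0x0 3

Derivation:
After char 0 ('C'=2): chars_in_quartet=1 acc=0x2 bytes_emitted=0
After char 1 ('4'=56): chars_in_quartet=2 acc=0xB8 bytes_emitted=0
After char 2 ('I'=8): chars_in_quartet=3 acc=0x2E08 bytes_emitted=0
After char 3 ('N'=13): chars_in_quartet=4 acc=0xB820D -> emit 0B 82 0D, reset; bytes_emitted=3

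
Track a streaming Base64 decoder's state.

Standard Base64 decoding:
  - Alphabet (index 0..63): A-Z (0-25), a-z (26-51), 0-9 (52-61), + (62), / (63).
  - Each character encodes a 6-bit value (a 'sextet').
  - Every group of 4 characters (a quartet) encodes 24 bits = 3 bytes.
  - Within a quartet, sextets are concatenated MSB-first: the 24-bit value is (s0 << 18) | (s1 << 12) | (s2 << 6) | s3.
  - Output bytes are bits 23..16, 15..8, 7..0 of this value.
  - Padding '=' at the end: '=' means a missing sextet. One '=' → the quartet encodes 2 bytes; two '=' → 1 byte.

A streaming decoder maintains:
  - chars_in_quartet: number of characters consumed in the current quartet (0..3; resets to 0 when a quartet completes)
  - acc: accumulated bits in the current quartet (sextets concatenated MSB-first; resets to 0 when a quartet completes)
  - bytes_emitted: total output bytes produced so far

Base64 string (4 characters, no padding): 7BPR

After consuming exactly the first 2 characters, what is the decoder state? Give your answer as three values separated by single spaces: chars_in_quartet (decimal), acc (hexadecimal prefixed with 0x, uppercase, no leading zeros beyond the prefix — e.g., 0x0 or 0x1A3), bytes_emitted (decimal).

After char 0 ('7'=59): chars_in_quartet=1 acc=0x3B bytes_emitted=0
After char 1 ('B'=1): chars_in_quartet=2 acc=0xEC1 bytes_emitted=0

Answer: 2 0xEC1 0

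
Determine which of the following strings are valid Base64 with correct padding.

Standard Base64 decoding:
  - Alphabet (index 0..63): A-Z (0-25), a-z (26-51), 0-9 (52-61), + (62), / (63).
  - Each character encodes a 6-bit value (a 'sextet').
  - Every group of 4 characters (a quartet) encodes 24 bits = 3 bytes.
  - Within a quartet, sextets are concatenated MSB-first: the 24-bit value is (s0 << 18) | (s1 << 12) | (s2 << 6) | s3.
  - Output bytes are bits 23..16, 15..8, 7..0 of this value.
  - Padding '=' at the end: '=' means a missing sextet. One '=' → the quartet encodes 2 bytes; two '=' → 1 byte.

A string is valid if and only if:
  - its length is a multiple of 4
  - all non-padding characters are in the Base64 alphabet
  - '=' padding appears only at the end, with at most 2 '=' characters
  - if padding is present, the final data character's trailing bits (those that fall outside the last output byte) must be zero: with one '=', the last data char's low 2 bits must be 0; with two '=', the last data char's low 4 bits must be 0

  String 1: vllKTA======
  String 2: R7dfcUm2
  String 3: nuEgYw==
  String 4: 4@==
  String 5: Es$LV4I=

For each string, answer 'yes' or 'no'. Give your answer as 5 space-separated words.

Answer: no yes yes no no

Derivation:
String 1: 'vllKTA======' → invalid (6 pad chars (max 2))
String 2: 'R7dfcUm2' → valid
String 3: 'nuEgYw==' → valid
String 4: '4@==' → invalid (bad char(s): ['@'])
String 5: 'Es$LV4I=' → invalid (bad char(s): ['$'])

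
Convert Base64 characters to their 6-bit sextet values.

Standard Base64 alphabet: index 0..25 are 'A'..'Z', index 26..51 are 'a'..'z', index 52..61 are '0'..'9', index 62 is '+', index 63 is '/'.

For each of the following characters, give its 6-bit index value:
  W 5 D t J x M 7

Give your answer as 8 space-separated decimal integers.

'W': A..Z range, ord('W') − ord('A') = 22
'5': 0..9 range, 52 + ord('5') − ord('0') = 57
'D': A..Z range, ord('D') − ord('A') = 3
't': a..z range, 26 + ord('t') − ord('a') = 45
'J': A..Z range, ord('J') − ord('A') = 9
'x': a..z range, 26 + ord('x') − ord('a') = 49
'M': A..Z range, ord('M') − ord('A') = 12
'7': 0..9 range, 52 + ord('7') − ord('0') = 59

Answer: 22 57 3 45 9 49 12 59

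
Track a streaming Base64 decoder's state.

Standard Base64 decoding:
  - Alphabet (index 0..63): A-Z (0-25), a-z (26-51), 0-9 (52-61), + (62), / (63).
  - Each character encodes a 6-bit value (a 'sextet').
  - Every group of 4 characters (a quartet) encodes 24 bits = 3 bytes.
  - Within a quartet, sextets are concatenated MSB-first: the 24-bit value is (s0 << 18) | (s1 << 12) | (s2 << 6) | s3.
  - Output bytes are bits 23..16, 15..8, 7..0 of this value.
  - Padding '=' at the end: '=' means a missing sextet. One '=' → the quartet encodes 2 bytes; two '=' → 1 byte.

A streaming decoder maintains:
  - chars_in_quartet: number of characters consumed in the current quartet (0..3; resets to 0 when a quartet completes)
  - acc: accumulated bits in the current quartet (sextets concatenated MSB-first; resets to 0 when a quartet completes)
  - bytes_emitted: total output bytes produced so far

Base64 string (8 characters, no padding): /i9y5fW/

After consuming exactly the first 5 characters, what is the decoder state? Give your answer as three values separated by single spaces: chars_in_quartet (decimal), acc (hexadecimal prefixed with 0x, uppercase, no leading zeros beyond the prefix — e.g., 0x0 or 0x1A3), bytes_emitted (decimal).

Answer: 1 0x39 3

Derivation:
After char 0 ('/'=63): chars_in_quartet=1 acc=0x3F bytes_emitted=0
After char 1 ('i'=34): chars_in_quartet=2 acc=0xFE2 bytes_emitted=0
After char 2 ('9'=61): chars_in_quartet=3 acc=0x3F8BD bytes_emitted=0
After char 3 ('y'=50): chars_in_quartet=4 acc=0xFE2F72 -> emit FE 2F 72, reset; bytes_emitted=3
After char 4 ('5'=57): chars_in_quartet=1 acc=0x39 bytes_emitted=3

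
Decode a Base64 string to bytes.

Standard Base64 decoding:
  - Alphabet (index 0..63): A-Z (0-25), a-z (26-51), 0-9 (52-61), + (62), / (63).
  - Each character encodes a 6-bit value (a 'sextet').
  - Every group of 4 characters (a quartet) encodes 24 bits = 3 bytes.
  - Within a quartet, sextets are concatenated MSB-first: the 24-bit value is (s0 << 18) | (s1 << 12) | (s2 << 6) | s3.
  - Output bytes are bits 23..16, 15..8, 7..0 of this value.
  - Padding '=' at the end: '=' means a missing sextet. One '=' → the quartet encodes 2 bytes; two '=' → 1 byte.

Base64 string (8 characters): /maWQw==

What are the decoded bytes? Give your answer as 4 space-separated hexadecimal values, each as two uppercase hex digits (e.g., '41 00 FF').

After char 0 ('/'=63): chars_in_quartet=1 acc=0x3F bytes_emitted=0
After char 1 ('m'=38): chars_in_quartet=2 acc=0xFE6 bytes_emitted=0
After char 2 ('a'=26): chars_in_quartet=3 acc=0x3F99A bytes_emitted=0
After char 3 ('W'=22): chars_in_quartet=4 acc=0xFE6696 -> emit FE 66 96, reset; bytes_emitted=3
After char 4 ('Q'=16): chars_in_quartet=1 acc=0x10 bytes_emitted=3
After char 5 ('w'=48): chars_in_quartet=2 acc=0x430 bytes_emitted=3
Padding '==': partial quartet acc=0x430 -> emit 43; bytes_emitted=4

Answer: FE 66 96 43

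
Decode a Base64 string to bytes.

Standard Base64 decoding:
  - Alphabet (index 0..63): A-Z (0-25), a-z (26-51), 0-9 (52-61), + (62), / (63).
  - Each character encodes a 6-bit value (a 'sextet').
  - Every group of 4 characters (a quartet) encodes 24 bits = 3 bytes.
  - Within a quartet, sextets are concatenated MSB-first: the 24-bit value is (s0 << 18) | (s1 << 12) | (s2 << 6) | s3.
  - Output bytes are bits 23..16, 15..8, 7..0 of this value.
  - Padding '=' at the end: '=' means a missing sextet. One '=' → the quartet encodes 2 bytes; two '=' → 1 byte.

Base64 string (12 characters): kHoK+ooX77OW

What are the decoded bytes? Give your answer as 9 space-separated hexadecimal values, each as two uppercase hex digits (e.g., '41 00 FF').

Answer: 90 7A 0A FA 8A 17 EF B3 96

Derivation:
After char 0 ('k'=36): chars_in_quartet=1 acc=0x24 bytes_emitted=0
After char 1 ('H'=7): chars_in_quartet=2 acc=0x907 bytes_emitted=0
After char 2 ('o'=40): chars_in_quartet=3 acc=0x241E8 bytes_emitted=0
After char 3 ('K'=10): chars_in_quartet=4 acc=0x907A0A -> emit 90 7A 0A, reset; bytes_emitted=3
After char 4 ('+'=62): chars_in_quartet=1 acc=0x3E bytes_emitted=3
After char 5 ('o'=40): chars_in_quartet=2 acc=0xFA8 bytes_emitted=3
After char 6 ('o'=40): chars_in_quartet=3 acc=0x3EA28 bytes_emitted=3
After char 7 ('X'=23): chars_in_quartet=4 acc=0xFA8A17 -> emit FA 8A 17, reset; bytes_emitted=6
After char 8 ('7'=59): chars_in_quartet=1 acc=0x3B bytes_emitted=6
After char 9 ('7'=59): chars_in_quartet=2 acc=0xEFB bytes_emitted=6
After char 10 ('O'=14): chars_in_quartet=3 acc=0x3BECE bytes_emitted=6
After char 11 ('W'=22): chars_in_quartet=4 acc=0xEFB396 -> emit EF B3 96, reset; bytes_emitted=9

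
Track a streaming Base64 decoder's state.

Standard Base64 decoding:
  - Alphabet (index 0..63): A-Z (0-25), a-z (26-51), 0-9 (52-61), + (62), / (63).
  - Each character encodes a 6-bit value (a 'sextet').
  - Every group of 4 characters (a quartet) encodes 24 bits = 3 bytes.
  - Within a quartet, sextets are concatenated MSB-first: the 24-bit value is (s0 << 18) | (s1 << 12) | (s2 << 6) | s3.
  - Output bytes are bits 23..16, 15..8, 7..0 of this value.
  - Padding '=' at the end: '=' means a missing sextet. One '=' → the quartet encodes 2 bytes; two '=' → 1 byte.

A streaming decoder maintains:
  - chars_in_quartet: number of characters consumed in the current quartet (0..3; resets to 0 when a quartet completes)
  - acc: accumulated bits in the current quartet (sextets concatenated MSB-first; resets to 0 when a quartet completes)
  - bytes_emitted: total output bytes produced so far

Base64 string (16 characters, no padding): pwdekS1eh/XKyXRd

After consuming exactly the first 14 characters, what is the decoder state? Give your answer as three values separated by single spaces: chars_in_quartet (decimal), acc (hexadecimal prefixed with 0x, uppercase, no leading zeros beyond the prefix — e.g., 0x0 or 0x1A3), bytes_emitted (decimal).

Answer: 2 0xC97 9

Derivation:
After char 0 ('p'=41): chars_in_quartet=1 acc=0x29 bytes_emitted=0
After char 1 ('w'=48): chars_in_quartet=2 acc=0xA70 bytes_emitted=0
After char 2 ('d'=29): chars_in_quartet=3 acc=0x29C1D bytes_emitted=0
After char 3 ('e'=30): chars_in_quartet=4 acc=0xA7075E -> emit A7 07 5E, reset; bytes_emitted=3
After char 4 ('k'=36): chars_in_quartet=1 acc=0x24 bytes_emitted=3
After char 5 ('S'=18): chars_in_quartet=2 acc=0x912 bytes_emitted=3
After char 6 ('1'=53): chars_in_quartet=3 acc=0x244B5 bytes_emitted=3
After char 7 ('e'=30): chars_in_quartet=4 acc=0x912D5E -> emit 91 2D 5E, reset; bytes_emitted=6
After char 8 ('h'=33): chars_in_quartet=1 acc=0x21 bytes_emitted=6
After char 9 ('/'=63): chars_in_quartet=2 acc=0x87F bytes_emitted=6
After char 10 ('X'=23): chars_in_quartet=3 acc=0x21FD7 bytes_emitted=6
After char 11 ('K'=10): chars_in_quartet=4 acc=0x87F5CA -> emit 87 F5 CA, reset; bytes_emitted=9
After char 12 ('y'=50): chars_in_quartet=1 acc=0x32 bytes_emitted=9
After char 13 ('X'=23): chars_in_quartet=2 acc=0xC97 bytes_emitted=9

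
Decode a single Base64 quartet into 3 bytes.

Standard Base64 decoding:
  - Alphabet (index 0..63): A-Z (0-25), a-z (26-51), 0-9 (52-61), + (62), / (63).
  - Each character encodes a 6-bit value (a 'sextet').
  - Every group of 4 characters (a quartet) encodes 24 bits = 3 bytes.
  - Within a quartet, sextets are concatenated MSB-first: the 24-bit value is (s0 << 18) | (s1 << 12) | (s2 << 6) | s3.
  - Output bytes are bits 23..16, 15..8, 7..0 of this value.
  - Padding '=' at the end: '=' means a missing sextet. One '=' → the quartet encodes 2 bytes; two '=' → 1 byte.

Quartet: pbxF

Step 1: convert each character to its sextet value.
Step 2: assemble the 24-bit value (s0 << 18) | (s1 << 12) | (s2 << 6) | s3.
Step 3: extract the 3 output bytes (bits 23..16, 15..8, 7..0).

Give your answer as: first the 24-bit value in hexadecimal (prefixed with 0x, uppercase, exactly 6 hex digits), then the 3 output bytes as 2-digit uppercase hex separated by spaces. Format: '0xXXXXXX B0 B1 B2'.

Sextets: p=41, b=27, x=49, F=5
24-bit: (41<<18) | (27<<12) | (49<<6) | 5
      = 0xA40000 | 0x01B000 | 0x000C40 | 0x000005
      = 0xA5BC45
Bytes: (v>>16)&0xFF=A5, (v>>8)&0xFF=BC, v&0xFF=45

Answer: 0xA5BC45 A5 BC 45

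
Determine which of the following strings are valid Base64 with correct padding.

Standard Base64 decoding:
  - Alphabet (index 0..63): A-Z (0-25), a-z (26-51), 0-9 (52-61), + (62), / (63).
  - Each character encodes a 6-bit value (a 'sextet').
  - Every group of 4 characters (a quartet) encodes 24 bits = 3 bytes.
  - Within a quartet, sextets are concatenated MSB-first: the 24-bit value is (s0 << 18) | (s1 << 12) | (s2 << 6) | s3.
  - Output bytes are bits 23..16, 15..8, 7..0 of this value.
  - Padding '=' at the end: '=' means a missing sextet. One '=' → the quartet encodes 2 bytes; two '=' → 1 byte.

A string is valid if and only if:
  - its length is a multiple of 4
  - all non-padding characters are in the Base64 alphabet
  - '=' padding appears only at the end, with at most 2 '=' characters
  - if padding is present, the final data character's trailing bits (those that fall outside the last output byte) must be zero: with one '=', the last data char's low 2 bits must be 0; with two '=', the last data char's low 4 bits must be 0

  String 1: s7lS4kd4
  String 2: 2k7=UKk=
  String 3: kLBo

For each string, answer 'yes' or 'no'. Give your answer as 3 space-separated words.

String 1: 's7lS4kd4' → valid
String 2: '2k7=UKk=' → invalid (bad char(s): ['=']; '=' in middle)
String 3: 'kLBo' → valid

Answer: yes no yes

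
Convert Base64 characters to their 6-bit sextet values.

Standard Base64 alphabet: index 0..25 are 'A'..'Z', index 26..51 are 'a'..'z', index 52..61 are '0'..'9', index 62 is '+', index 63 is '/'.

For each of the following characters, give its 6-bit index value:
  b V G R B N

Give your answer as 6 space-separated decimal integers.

'b': a..z range, 26 + ord('b') − ord('a') = 27
'V': A..Z range, ord('V') − ord('A') = 21
'G': A..Z range, ord('G') − ord('A') = 6
'R': A..Z range, ord('R') − ord('A') = 17
'B': A..Z range, ord('B') − ord('A') = 1
'N': A..Z range, ord('N') − ord('A') = 13

Answer: 27 21 6 17 1 13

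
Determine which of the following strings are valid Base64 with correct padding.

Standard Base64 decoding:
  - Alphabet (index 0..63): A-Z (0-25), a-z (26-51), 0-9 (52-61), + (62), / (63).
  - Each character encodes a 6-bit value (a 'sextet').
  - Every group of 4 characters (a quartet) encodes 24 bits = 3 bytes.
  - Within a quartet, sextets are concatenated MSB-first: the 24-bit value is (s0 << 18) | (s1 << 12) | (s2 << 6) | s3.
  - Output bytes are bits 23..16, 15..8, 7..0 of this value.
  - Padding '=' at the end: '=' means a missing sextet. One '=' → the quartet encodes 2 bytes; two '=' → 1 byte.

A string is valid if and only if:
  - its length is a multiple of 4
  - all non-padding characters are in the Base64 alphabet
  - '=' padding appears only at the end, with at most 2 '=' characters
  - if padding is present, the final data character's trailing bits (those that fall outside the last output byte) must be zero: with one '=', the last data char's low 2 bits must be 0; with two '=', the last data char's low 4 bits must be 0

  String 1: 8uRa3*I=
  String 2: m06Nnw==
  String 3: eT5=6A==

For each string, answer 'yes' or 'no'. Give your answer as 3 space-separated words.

String 1: '8uRa3*I=' → invalid (bad char(s): ['*'])
String 2: 'm06Nnw==' → valid
String 3: 'eT5=6A==' → invalid (bad char(s): ['=']; '=' in middle)

Answer: no yes no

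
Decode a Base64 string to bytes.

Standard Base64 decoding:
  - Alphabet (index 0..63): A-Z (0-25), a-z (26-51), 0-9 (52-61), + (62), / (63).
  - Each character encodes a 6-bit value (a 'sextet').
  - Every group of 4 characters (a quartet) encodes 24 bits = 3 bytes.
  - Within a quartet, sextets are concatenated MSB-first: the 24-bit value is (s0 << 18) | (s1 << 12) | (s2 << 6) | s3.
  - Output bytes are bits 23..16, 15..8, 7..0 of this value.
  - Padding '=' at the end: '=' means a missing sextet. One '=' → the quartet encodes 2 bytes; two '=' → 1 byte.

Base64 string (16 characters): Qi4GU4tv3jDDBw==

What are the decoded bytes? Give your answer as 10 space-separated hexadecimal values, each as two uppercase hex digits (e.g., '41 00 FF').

Answer: 42 2E 06 53 8B 6F DE 30 C3 07

Derivation:
After char 0 ('Q'=16): chars_in_quartet=1 acc=0x10 bytes_emitted=0
After char 1 ('i'=34): chars_in_quartet=2 acc=0x422 bytes_emitted=0
After char 2 ('4'=56): chars_in_quartet=3 acc=0x108B8 bytes_emitted=0
After char 3 ('G'=6): chars_in_quartet=4 acc=0x422E06 -> emit 42 2E 06, reset; bytes_emitted=3
After char 4 ('U'=20): chars_in_quartet=1 acc=0x14 bytes_emitted=3
After char 5 ('4'=56): chars_in_quartet=2 acc=0x538 bytes_emitted=3
After char 6 ('t'=45): chars_in_quartet=3 acc=0x14E2D bytes_emitted=3
After char 7 ('v'=47): chars_in_quartet=4 acc=0x538B6F -> emit 53 8B 6F, reset; bytes_emitted=6
After char 8 ('3'=55): chars_in_quartet=1 acc=0x37 bytes_emitted=6
After char 9 ('j'=35): chars_in_quartet=2 acc=0xDE3 bytes_emitted=6
After char 10 ('D'=3): chars_in_quartet=3 acc=0x378C3 bytes_emitted=6
After char 11 ('D'=3): chars_in_quartet=4 acc=0xDE30C3 -> emit DE 30 C3, reset; bytes_emitted=9
After char 12 ('B'=1): chars_in_quartet=1 acc=0x1 bytes_emitted=9
After char 13 ('w'=48): chars_in_quartet=2 acc=0x70 bytes_emitted=9
Padding '==': partial quartet acc=0x70 -> emit 07; bytes_emitted=10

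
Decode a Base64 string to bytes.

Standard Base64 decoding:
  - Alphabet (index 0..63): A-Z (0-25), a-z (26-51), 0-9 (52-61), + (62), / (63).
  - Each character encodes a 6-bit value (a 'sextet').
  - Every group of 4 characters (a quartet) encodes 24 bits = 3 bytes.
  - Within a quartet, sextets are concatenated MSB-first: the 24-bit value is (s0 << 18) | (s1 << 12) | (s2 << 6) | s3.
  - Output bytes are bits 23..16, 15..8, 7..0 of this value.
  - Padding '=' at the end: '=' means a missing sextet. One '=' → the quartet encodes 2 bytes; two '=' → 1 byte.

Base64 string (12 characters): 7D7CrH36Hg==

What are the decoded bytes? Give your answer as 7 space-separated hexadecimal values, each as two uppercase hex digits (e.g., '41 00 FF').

After char 0 ('7'=59): chars_in_quartet=1 acc=0x3B bytes_emitted=0
After char 1 ('D'=3): chars_in_quartet=2 acc=0xEC3 bytes_emitted=0
After char 2 ('7'=59): chars_in_quartet=3 acc=0x3B0FB bytes_emitted=0
After char 3 ('C'=2): chars_in_quartet=4 acc=0xEC3EC2 -> emit EC 3E C2, reset; bytes_emitted=3
After char 4 ('r'=43): chars_in_quartet=1 acc=0x2B bytes_emitted=3
After char 5 ('H'=7): chars_in_quartet=2 acc=0xAC7 bytes_emitted=3
After char 6 ('3'=55): chars_in_quartet=3 acc=0x2B1F7 bytes_emitted=3
After char 7 ('6'=58): chars_in_quartet=4 acc=0xAC7DFA -> emit AC 7D FA, reset; bytes_emitted=6
After char 8 ('H'=7): chars_in_quartet=1 acc=0x7 bytes_emitted=6
After char 9 ('g'=32): chars_in_quartet=2 acc=0x1E0 bytes_emitted=6
Padding '==': partial quartet acc=0x1E0 -> emit 1E; bytes_emitted=7

Answer: EC 3E C2 AC 7D FA 1E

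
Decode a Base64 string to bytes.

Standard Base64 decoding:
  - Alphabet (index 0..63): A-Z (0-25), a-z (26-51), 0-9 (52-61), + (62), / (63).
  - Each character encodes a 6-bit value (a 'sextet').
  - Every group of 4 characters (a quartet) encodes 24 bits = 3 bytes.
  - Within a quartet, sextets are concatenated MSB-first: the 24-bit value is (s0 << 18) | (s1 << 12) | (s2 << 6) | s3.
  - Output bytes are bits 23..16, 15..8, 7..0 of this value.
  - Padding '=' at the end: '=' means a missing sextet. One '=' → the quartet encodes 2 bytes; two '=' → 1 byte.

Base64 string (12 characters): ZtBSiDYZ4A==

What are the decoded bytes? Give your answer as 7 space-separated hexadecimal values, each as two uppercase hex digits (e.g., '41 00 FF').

After char 0 ('Z'=25): chars_in_quartet=1 acc=0x19 bytes_emitted=0
After char 1 ('t'=45): chars_in_quartet=2 acc=0x66D bytes_emitted=0
After char 2 ('B'=1): chars_in_quartet=3 acc=0x19B41 bytes_emitted=0
After char 3 ('S'=18): chars_in_quartet=4 acc=0x66D052 -> emit 66 D0 52, reset; bytes_emitted=3
After char 4 ('i'=34): chars_in_quartet=1 acc=0x22 bytes_emitted=3
After char 5 ('D'=3): chars_in_quartet=2 acc=0x883 bytes_emitted=3
After char 6 ('Y'=24): chars_in_quartet=3 acc=0x220D8 bytes_emitted=3
After char 7 ('Z'=25): chars_in_quartet=4 acc=0x883619 -> emit 88 36 19, reset; bytes_emitted=6
After char 8 ('4'=56): chars_in_quartet=1 acc=0x38 bytes_emitted=6
After char 9 ('A'=0): chars_in_quartet=2 acc=0xE00 bytes_emitted=6
Padding '==': partial quartet acc=0xE00 -> emit E0; bytes_emitted=7

Answer: 66 D0 52 88 36 19 E0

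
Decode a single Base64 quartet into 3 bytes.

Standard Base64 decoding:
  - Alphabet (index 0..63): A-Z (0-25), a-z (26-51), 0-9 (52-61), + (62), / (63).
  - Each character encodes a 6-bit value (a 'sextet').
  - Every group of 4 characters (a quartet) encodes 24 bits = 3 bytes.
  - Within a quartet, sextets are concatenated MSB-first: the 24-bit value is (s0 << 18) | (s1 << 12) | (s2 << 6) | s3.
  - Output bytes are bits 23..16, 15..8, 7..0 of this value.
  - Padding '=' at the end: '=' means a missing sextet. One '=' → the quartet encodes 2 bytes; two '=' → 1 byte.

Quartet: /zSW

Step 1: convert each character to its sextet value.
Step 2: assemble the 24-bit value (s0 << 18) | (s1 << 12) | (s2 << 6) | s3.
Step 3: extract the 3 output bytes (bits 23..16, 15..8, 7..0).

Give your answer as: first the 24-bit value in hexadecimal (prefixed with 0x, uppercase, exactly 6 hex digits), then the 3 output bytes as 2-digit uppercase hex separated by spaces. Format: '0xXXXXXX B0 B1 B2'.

Sextets: /=63, z=51, S=18, W=22
24-bit: (63<<18) | (51<<12) | (18<<6) | 22
      = 0xFC0000 | 0x033000 | 0x000480 | 0x000016
      = 0xFF3496
Bytes: (v>>16)&0xFF=FF, (v>>8)&0xFF=34, v&0xFF=96

Answer: 0xFF3496 FF 34 96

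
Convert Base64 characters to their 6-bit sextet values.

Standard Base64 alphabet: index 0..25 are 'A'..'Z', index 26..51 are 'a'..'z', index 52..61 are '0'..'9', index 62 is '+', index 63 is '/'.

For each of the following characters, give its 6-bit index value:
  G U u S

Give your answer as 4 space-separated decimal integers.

'G': A..Z range, ord('G') − ord('A') = 6
'U': A..Z range, ord('U') − ord('A') = 20
'u': a..z range, 26 + ord('u') − ord('a') = 46
'S': A..Z range, ord('S') − ord('A') = 18

Answer: 6 20 46 18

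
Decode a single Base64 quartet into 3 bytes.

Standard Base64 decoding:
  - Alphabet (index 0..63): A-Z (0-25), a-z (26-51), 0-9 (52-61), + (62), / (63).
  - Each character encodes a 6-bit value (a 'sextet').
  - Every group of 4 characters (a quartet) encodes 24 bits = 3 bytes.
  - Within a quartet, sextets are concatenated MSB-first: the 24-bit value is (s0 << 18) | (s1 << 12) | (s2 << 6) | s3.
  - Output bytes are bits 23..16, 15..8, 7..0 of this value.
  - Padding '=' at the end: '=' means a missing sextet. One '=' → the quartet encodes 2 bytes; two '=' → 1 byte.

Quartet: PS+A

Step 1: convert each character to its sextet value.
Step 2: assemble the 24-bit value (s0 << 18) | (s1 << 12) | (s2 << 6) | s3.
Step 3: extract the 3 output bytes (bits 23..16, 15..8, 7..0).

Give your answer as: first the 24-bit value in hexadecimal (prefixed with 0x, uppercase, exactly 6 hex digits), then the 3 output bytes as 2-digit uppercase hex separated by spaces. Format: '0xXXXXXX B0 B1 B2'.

Answer: 0x3D2F80 3D 2F 80

Derivation:
Sextets: P=15, S=18, +=62, A=0
24-bit: (15<<18) | (18<<12) | (62<<6) | 0
      = 0x3C0000 | 0x012000 | 0x000F80 | 0x000000
      = 0x3D2F80
Bytes: (v>>16)&0xFF=3D, (v>>8)&0xFF=2F, v&0xFF=80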